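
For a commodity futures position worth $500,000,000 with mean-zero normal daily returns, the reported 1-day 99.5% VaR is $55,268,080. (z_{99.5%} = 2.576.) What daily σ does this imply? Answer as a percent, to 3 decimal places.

4.291%

VaR as a fraction: $55,268,080 / $500,000,000 = 11.054%.
σ = VaR / z = 11.054% / 2.576 = 4.291%.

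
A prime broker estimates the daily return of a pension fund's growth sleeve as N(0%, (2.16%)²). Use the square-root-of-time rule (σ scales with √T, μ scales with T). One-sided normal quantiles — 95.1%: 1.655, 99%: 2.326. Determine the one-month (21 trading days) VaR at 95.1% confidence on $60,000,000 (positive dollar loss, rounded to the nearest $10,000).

$9,830,000

σ_{21d} = 2.16% × √21 = 9.898%.
VaR = 1.655 × 9.898% = 16.381%.
On $60,000,000: 0.16381 × $60,000,000 = $9,828,600.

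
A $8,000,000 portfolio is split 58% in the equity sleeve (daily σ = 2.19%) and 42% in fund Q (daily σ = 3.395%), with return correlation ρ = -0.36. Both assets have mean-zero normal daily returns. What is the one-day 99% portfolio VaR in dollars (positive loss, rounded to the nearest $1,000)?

σ_p² = 0.58²·2.19² + 0.42²·3.395² + 2·-0.36·0.58·0.42·2.19·3.395 = 2.3426 (%²).
σ_p = √2.3426 = 1.531%.
At 99%, z = 2.326.
VaR = 2.326 × 1.531% = 3.561%; on $8,000,000 that is $284,880.

$285,000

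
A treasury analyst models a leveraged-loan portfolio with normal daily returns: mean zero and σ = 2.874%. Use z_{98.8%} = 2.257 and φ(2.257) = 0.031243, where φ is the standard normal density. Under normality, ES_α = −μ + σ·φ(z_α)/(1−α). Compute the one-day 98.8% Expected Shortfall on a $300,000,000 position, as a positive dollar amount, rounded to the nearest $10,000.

$22,450,000

Tail multiplier: φ(z)/(1−α) = 0.031243 / 0.012 = 2.604.
ES = 2.874% × 2.604 = 7.484%.
On $300,000,000: 0.07484 × $300,000,000 = $22,452,000.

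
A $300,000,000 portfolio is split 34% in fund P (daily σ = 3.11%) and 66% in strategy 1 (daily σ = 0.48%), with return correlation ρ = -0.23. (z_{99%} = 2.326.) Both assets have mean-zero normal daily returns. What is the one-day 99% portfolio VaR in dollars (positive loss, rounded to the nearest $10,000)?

σ_p² = 0.34²·3.11² + 0.66²·0.48² + 2·-0.23·0.34·0.66·3.11·0.48 = 1.0644 (%²).
σ_p = √1.0644 = 1.032%.
VaR = 2.326 × 1.032% = 2.400%; on $300,000,000 that is $7,200,000.

$7,200,000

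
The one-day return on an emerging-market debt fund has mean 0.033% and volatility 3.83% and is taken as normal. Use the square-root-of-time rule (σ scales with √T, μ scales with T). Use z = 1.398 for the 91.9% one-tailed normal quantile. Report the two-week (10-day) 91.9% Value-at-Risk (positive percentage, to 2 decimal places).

σ_{10d} = 3.83% × √10 = 12.112%; μ_{10d} = 10 × 0.033% = 0.330%.
VaR = −(0.330%) + 1.398 × 12.112% = 16.603%.

16.60%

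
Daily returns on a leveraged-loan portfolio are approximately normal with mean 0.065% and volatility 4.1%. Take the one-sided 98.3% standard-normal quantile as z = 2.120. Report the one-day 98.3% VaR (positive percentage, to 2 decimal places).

VaR = −μ + z·σ = −(0.065%) + 2.120 × 4.1% = 8.627%.

8.63%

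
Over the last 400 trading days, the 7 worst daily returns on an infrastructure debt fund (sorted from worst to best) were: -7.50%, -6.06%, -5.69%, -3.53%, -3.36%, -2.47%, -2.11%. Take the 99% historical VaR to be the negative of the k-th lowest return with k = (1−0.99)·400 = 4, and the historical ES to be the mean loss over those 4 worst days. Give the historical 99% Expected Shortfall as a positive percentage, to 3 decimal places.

The 4 worst returns sum to -22.78%.
ES = −(-22.78%) / 4 = 5.695%.

5.695%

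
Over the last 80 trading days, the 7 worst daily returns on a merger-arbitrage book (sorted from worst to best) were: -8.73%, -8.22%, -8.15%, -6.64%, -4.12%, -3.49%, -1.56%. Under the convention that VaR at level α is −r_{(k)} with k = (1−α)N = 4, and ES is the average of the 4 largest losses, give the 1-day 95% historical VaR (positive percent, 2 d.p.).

6.64%

k = 4; the 4th lowest return is -6.64%, so VaR = 6.64%.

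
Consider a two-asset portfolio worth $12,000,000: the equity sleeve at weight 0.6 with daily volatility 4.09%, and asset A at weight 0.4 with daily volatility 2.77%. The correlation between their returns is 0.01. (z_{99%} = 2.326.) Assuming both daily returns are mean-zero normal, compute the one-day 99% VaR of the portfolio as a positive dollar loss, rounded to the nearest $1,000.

σ_p² = 0.6²·4.09² + 0.4²·2.77² + 2·0.01·0.6·0.4·4.09·2.77 = 7.3042 (%²).
σ_p = √7.3042 = 2.703%.
VaR = 2.326 × 2.703% = 6.287%; on $12,000,000 that is $754,440.

$754,000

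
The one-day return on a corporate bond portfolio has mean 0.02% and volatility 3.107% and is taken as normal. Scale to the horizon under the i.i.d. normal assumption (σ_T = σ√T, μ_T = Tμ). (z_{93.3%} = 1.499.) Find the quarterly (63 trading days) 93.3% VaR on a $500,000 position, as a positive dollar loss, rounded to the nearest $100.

$178,500

σ_{63d} = 3.107% × √63 = 24.661%; μ_{63d} = 63 × 0.02% = 1.260%.
VaR = −(1.260%) + 1.499 × 24.661% = 35.707%.
On $500,000: 0.35707 × $500,000 = $178,535.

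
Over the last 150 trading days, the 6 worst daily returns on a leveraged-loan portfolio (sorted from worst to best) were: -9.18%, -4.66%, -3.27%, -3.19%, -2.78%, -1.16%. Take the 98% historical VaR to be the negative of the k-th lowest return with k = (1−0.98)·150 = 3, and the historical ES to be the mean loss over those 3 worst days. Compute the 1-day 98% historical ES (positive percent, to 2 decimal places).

The 3 worst returns sum to -17.11%.
ES = −(-17.11%) / 3 = 5.7033…% ≈ 5.70%.

5.70%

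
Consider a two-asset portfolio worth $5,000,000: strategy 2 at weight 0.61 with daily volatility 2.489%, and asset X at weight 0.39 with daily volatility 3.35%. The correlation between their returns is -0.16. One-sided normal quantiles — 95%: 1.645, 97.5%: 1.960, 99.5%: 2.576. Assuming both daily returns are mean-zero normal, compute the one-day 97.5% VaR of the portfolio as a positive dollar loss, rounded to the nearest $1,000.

$180,000

σ_p² = 0.61²·2.489² + 0.39²·3.35² + 2·-0.16·0.61·0.39·2.489·3.35 = 3.3774 (%²).
σ_p = √3.3774 = 1.838%.
VaR = 1.960 × 1.838% = 3.602%; on $5,000,000 that is $180,100.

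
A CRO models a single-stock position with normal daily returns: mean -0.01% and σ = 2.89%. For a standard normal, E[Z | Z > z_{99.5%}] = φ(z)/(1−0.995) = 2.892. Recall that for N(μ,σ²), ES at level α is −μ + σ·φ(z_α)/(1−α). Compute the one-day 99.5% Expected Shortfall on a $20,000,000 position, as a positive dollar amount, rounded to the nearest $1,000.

ES = −(-0.01%) + 2.89% × 2.892 = 8.368%.
On $20,000,000: 0.08368 × $20,000,000 = $1,673,600.

$1,674,000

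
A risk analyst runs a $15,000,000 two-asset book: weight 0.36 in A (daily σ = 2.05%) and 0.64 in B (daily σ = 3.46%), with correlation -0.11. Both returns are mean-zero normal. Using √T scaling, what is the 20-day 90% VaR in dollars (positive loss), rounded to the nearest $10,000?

$1,940,000

σ_p = √(0.36²·2.05² + 0.64²·3.46² + 2·-0.11·0.36·0.64·2.05·3.46) = 2.256%.
σ_{20d} = 2.256% × √20 = 10.089%.
z(90%) = 1.282.
VaR = 1.282 × 10.089% = 12.934%; on $15,000,000 that is $1,940,100.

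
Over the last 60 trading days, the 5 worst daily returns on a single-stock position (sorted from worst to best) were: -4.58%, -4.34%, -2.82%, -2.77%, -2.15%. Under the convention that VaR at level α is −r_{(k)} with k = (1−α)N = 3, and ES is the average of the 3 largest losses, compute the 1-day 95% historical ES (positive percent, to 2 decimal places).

The 3 worst returns sum to -11.74%.
ES = −(-11.74%) / 3 = 3.9133…% ≈ 3.91%.

3.91%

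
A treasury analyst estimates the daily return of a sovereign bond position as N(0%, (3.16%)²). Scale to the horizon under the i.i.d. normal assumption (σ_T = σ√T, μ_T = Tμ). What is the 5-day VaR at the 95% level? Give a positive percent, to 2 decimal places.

At 95%, z = 1.645.
σ_{5d} = 3.16% × √5 = 7.066%.
VaR = 1.645 × 7.066% = 11.624%.

11.62%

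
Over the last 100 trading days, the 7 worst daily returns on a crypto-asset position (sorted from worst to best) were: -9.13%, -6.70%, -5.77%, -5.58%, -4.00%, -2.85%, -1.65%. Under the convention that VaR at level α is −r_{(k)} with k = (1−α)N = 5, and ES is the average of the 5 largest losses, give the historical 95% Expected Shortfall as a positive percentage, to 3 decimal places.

6.236%

The 5 worst returns sum to -31.18%.
ES = −(-31.18%) / 5 = 6.236%.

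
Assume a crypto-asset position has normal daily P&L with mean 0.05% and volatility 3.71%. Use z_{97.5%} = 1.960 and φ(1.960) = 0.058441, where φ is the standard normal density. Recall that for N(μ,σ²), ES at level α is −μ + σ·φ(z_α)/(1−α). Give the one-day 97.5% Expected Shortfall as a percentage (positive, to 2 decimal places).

8.62%

Tail multiplier: φ(z)/(1−α) = 0.058441 / 0.025 = 2.338.
ES = −(0.05%) + 3.71% × 2.338 = 8.624%.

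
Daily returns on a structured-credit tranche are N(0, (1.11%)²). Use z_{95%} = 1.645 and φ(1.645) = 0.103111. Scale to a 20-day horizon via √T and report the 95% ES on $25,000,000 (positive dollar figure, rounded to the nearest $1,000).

σ_{20d} = 1.11% × √20 = 4.964%.
ES multiplier = φ(z)/(1−α) = 0.103111/0.05 = 2.062.
ES = 4.964% × 2.062 = 10.236%; on $25,000,000: $2,559,000.

$2,559,000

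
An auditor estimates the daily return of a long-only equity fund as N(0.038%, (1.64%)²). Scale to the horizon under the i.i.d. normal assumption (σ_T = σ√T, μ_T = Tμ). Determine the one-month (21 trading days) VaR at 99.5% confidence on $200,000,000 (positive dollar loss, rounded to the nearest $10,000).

$37,120,000

At 99.5%, z = 2.576.
σ_{21d} = 1.64% × √21 = 7.515%; μ_{21d} = 21 × 0.038% = 0.798%.
VaR = −(0.798%) + 2.576 × 7.515% = 18.561%.
On $200,000,000: 0.18561 × $200,000,000 = $37,122,000.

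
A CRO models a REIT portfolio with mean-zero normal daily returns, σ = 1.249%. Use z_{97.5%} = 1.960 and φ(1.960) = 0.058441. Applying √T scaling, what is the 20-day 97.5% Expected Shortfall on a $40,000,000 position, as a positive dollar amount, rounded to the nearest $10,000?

σ_{20d} = 1.249% × √20 = 5.586%.
ES multiplier = φ(z)/(1−α) = 0.058441/0.025 = 2.338.
ES = 5.586% × 2.338 = 13.060%; on $40,000,000: $5,224,000.

$5,220,000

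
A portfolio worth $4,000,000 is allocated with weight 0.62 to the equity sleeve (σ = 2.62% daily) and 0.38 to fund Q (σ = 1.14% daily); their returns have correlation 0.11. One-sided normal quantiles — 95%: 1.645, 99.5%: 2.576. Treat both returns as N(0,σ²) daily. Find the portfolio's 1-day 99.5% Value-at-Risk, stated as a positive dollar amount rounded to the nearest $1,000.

$178,000

σ_p² = 0.62²·2.62² + 0.38²·1.14² + 2·0.11·0.62·0.38·2.62·1.14 = 2.9811 (%²).
σ_p = √2.9811 = 1.727%.
VaR = 2.576 × 1.727% = 4.449%; on $4,000,000 that is $177,960.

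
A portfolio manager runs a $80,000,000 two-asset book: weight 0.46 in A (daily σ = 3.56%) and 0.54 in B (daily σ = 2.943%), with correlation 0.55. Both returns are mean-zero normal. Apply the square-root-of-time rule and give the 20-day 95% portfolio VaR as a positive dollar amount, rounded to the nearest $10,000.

σ_p = √(0.46²·3.56² + 0.54²·2.943² + 2·0.55·0.46·0.54·3.56·2.943) = 2.841%.
σ_{20d} = 2.841% × √20 = 12.705%.
z(95%) = 1.645.
VaR = 1.645 × 12.705% = 20.900%; on $80,000,000 that is $16,720,000.

$16,720,000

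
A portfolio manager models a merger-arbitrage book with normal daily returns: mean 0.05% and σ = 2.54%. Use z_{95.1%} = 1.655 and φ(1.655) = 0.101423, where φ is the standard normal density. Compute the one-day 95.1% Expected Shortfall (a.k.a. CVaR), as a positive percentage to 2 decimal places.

5.21%

Tail multiplier: φ(z)/(1−α) = 0.101423 / 0.049 = 2.070.
ES = −(0.05%) + 2.54% × 2.070 = 5.208%.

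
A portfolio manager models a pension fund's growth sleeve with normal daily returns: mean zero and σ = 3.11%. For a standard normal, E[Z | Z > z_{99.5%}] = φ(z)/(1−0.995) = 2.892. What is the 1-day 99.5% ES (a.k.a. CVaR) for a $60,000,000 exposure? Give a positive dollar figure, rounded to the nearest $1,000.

ES = 3.11% × 2.892 = 8.994%.
On $60,000,000: 0.08994 × $60,000,000 = $5,396,400.

$5,396,000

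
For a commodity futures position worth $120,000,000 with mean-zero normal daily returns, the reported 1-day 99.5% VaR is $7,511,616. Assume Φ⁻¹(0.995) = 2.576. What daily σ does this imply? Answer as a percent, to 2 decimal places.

VaR as a fraction: $7,511,616 / $120,000,000 = 6.260%.
σ = VaR / z = 6.260% / 2.576 = 2.430%.

2.43%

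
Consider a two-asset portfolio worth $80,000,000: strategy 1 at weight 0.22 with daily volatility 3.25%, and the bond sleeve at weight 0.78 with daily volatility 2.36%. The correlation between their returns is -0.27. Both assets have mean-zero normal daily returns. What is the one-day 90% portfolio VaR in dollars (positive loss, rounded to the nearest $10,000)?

σ_p² = 0.22²·3.25² + 0.78²·2.36² + 2·-0.27·0.22·0.78·3.25·2.36 = 3.1890 (%²).
σ_p = √3.1890 = 1.786%.
At 90%, z = 1.282.
VaR = 1.282 × 1.786% = 2.290%; on $80,000,000 that is $1,832,000.

$1,830,000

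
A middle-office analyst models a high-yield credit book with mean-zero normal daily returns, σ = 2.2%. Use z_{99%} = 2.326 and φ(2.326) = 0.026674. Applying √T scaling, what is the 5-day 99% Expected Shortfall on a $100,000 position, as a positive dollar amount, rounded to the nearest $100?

σ_{5d} = 2.2% × √5 = 4.919%.
ES multiplier = φ(z)/(1−α) = 0.026674/0.01 = 2.667.
ES = 4.919% × 2.667 = 13.119%; on $100,000: $13,119.

$13,100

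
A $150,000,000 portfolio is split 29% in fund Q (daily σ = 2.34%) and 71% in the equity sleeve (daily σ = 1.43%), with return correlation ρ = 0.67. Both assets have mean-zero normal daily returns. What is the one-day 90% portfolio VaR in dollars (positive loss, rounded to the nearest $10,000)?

σ_p² = 0.29²·2.34² + 0.71²·1.43² + 2·0.67·0.29·0.71·2.34·1.43 = 2.4146 (%²).
σ_p = √2.4146 = 1.554%.
At 90%, z = 1.282.
VaR = 1.282 × 1.554% = 1.992%; on $150,000,000 that is $2,988,000.

$2,990,000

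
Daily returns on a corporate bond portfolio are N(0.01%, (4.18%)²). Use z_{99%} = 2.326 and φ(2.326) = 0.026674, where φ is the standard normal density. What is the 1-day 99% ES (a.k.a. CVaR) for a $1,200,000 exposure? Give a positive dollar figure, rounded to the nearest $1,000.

$134,000

Tail multiplier: φ(z)/(1−α) = 0.026674 / 0.01 = 2.667.
ES = −(0.01%) + 4.18% × 2.667 = 11.138%.
On $1,200,000: 0.11138 × $1,200,000 = $133,656.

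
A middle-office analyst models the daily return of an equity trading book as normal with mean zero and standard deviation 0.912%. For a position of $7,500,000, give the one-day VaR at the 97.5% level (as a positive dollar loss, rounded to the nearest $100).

At 97.5% one-sided, z = 1.960.
VaR = z·σ = 1.960 × 0.912% = 1.788%.
On $7,500,000: 0.01788 × $7,500,000 = $134,100.

$134,100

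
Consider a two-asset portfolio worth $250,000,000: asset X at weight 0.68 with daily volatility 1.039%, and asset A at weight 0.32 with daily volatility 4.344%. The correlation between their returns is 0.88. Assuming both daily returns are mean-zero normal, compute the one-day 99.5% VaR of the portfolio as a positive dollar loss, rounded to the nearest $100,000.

$13,100,000

σ_p² = 0.68²·1.039² + 0.32²·4.344² + 2·0.88·0.68·0.32·1.039·4.344 = 4.1600 (%²).
σ_p = √4.1600 = 2.040%.
At 99.5%, z = 2.576.
VaR = 2.576 × 2.040% = 5.255%; on $250,000,000 that is $13,137,500.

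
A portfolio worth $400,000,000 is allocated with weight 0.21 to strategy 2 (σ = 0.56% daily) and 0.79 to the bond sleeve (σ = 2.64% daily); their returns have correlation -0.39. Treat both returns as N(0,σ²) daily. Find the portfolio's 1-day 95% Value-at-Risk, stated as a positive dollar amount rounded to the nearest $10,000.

$13,440,000

σ_p² = 0.21²·0.56² + 0.79²·2.64² + 2·-0.39·0.21·0.79·0.56·2.64 = 4.1722 (%²).
σ_p = √4.1722 = 2.043%.
At 95%, z = 1.645.
VaR = 1.645 × 2.043% = 3.361%; on $400,000,000 that is $13,444,000.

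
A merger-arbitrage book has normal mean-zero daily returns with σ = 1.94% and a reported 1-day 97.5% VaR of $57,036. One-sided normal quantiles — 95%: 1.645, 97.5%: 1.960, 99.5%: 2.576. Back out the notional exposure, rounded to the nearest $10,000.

$1,500,000

VaR as a fraction of value: z·σ = 1.960 × 1.94% = 3.8024%.
Position = $57,036 / 0.038024 = $1,500,000.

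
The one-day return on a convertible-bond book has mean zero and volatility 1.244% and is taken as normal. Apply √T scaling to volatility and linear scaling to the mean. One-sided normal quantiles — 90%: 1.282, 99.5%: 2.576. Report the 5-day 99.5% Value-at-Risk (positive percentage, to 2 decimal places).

7.17%

σ_{5d} = 1.244% × √5 = 2.782%.
VaR = 2.576 × 2.782% = 7.166%.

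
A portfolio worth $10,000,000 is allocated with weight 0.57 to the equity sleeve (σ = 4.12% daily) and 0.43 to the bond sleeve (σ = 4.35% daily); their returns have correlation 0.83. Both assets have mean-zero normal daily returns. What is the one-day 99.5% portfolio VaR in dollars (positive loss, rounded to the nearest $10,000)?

$1,040,000

σ_p² = 0.57²·4.12² + 0.43²·4.35² + 2·0.83·0.57·0.43·4.12·4.35 = 16.3056 (%²).
σ_p = √16.3056 = 4.038%.
At 99.5%, z = 2.576.
VaR = 2.576 × 4.038% = 10.402%; on $10,000,000 that is $1,040,200.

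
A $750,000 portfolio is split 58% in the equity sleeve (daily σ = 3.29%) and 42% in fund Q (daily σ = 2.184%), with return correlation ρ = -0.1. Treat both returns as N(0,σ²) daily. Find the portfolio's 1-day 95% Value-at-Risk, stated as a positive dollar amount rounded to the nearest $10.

$25,080

σ_p² = 0.58²·3.29² + 0.42²·2.184² + 2·-0.1·0.58·0.42·3.29·2.184 = 4.1326 (%²).
σ_p = √4.1326 = 2.033%.
At 95%, z = 1.645.
VaR = 1.645 × 2.033% = 3.344%; on $750,000 that is $25,080.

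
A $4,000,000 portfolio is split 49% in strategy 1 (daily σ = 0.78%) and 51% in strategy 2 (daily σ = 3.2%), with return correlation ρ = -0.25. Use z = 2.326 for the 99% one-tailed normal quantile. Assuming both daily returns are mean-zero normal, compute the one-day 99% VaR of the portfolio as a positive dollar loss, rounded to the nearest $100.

$147,000

σ_p² = 0.49²·0.78² + 0.51²·3.2² + 2·-0.25·0.49·0.51·0.78·3.2 = 2.4976 (%²).
σ_p = √2.4976 = 1.580%.
VaR = 2.326 × 1.580% = 3.675%; on $4,000,000 that is $147,000.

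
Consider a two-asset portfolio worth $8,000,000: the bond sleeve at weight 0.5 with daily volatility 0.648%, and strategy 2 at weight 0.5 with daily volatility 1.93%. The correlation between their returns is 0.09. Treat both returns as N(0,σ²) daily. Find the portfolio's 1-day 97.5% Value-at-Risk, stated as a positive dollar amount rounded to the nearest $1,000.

σ_p² = 0.5²·0.648² + 0.5²·1.93² + 2·0.09·0.5·0.5·0.648·1.93 = 1.0925 (%²).
σ_p = √1.0925 = 1.045%.
At 97.5%, z = 1.960.
VaR = 1.960 × 1.045% = 2.048%; on $8,000,000 that is $163,840.

$164,000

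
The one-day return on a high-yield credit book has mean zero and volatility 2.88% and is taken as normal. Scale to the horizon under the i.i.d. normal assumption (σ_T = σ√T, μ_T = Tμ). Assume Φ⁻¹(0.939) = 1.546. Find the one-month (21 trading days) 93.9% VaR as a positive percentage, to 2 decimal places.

σ_{21d} = 2.88% × √21 = 13.198%.
VaR = 1.546 × 13.198% = 20.404%.

20.40%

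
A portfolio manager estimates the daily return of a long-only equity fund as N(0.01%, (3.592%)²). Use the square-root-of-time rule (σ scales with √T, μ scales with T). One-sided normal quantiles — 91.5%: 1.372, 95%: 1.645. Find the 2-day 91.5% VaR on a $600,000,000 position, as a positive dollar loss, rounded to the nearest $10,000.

$41,700,000

σ_{2d} = 3.592% × √2 = 5.080%; μ_{2d} = 2 × 0.01% = 0.020%.
VaR = −(0.020%) + 1.372 × 5.080% = 6.950%.
On $600,000,000: 0.06950 × $600,000,000 = $41,700,000.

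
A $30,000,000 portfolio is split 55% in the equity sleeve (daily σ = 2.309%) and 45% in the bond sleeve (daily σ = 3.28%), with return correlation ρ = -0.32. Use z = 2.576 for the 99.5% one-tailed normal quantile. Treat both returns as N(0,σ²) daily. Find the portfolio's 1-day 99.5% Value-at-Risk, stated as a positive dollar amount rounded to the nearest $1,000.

$1,244,000

σ_p² = 0.55²·2.309² + 0.45²·3.28² + 2·-0.32·0.55·0.45·2.309·3.28 = 2.5917 (%²).
σ_p = √2.5917 = 1.610%.
VaR = 2.576 × 1.610% = 4.147%; on $30,000,000 that is $1,244,100.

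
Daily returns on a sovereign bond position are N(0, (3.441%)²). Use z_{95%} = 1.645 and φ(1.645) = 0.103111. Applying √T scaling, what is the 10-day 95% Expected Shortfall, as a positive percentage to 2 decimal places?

σ_{10d} = 3.441% × √10 = 10.881%.
ES multiplier = φ(z)/(1−α) = 0.103111/0.05 = 2.062.
ES = 10.881% × 2.062 = 22.437%.

22.44%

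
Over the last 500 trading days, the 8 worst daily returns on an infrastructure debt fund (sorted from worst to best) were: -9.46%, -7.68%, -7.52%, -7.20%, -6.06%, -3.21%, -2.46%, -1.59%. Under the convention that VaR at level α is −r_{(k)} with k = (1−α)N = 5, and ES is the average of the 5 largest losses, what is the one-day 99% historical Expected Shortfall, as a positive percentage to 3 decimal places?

The 5 worst returns sum to -37.92%.
ES = −(-37.92%) / 5 = 7.584%.

7.584%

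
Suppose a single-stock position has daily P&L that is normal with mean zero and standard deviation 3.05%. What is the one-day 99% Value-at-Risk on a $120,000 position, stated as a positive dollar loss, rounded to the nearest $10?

At 99% one-sided, z = 2.326.
VaR = z·σ = 2.326 × 3.05% = 7.094%.
On $120,000: 0.07094 × $120,000 = $8,513.

$8,510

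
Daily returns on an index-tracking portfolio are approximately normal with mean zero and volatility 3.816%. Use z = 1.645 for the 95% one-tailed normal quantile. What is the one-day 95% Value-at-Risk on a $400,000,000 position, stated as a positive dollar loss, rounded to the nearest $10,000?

VaR = z·σ = 1.645 × 3.816% = 6.277%.
On $400,000,000: 0.06277 × $400,000,000 = $25,108,000.

$25,110,000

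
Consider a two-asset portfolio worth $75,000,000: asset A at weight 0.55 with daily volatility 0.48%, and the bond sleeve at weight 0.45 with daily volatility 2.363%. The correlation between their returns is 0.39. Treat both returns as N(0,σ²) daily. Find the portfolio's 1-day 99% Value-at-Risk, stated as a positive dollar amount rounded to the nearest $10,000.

σ_p² = 0.55²·0.48² + 0.45²·2.363² + 2·0.39·0.55·0.45·0.48·2.363 = 1.4194 (%²).
σ_p = √1.4194 = 1.191%.
At 99%, z = 2.326.
VaR = 2.326 × 1.191% = 2.770%; on $75,000,000 that is $2,077,500.

$2,080,000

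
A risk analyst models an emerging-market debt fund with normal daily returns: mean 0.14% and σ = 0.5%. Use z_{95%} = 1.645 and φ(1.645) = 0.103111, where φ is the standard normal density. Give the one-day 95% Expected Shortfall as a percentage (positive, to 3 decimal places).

0.891%

Tail multiplier: φ(z)/(1−α) = 0.103111 / 0.05 = 2.062.
ES = −(0.14%) + 0.5% × 2.062 = 0.891%.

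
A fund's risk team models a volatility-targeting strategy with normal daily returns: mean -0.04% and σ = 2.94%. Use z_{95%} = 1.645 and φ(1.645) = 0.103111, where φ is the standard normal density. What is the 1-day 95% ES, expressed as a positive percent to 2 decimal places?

6.10%

Tail multiplier: φ(z)/(1−α) = 0.103111 / 0.05 = 2.062.
ES = −(-0.04%) + 2.94% × 2.062 = 6.102%.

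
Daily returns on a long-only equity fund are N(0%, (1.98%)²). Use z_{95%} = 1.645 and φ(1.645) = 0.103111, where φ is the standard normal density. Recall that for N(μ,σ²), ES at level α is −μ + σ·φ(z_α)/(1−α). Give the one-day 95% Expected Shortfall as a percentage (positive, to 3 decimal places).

Tail multiplier: φ(z)/(1−α) = 0.103111 / 0.05 = 2.062.
ES = 1.98% × 2.062 = 4.083%.

4.083%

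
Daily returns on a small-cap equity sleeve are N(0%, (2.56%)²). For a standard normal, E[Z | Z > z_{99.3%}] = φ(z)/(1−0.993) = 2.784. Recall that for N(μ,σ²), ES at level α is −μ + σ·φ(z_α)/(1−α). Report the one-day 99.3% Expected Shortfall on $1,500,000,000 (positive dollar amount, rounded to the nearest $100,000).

$106,900,000

ES = 2.56% × 2.784 = 7.127%.
On $1,500,000,000: 0.07127 × $1,500,000,000 = $106,905,000.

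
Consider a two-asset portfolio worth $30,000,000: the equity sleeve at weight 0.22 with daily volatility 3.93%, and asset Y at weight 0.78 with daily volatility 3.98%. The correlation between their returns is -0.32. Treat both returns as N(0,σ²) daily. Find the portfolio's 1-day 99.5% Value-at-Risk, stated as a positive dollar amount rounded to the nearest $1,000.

σ_p² = 0.22²·3.93² + 0.78²·3.98² + 2·-0.32·0.22·0.78·3.93·3.98 = 8.6670 (%²).
σ_p = √8.6670 = 2.944%.
At 99.5%, z = 2.576.
VaR = 2.576 × 2.944% = 7.584%; on $30,000,000 that is $2,275,200.

$2,275,000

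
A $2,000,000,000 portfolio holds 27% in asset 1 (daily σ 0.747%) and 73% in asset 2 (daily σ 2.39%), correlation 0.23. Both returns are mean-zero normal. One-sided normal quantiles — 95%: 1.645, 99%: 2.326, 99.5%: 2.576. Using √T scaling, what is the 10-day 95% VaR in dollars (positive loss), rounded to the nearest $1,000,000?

σ_p = √(0.27²·0.747² + 0.73²·2.39² + 2·0.23·0.27·0.73·0.747·2.39) = 1.802%.
σ_{10d} = 1.802% × √10 = 5.698%.
VaR = 1.645 × 5.698% = 9.373%; on $2,000,000,000 that is $187,460,000.

$187,000,000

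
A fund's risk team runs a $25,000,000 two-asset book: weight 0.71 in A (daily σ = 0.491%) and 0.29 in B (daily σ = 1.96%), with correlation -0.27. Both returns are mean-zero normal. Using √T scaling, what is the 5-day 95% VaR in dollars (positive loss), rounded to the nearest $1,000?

σ_p = √(0.71²·0.491² + 0.29²·1.96² + 2·-0.27·0.71·0.29·0.491·1.96) = 0.581%.
σ_{5d} = 0.581% × √5 = 1.299%.
z(95%) = 1.645.
VaR = 1.645 × 1.299% = 2.137%; on $25,000,000 that is $534,250.

$534,000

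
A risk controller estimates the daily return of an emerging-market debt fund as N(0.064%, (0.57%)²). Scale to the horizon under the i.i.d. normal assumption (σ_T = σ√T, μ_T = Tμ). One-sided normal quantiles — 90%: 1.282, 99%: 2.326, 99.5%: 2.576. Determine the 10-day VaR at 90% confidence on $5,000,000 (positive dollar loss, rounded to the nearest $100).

$83,500

σ_{10d} = 0.57% × √10 = 1.802%; μ_{10d} = 10 × 0.064% = 0.640%.
VaR = −(0.640%) + 1.282 × 1.802% = 1.670%.
On $5,000,000: 0.01670 × $5,000,000 = $83,500.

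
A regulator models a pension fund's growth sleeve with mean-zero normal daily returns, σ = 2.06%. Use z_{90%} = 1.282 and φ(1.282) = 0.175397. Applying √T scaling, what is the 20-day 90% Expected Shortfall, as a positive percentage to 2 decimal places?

16.16%

σ_{20d} = 2.06% × √20 = 9.213%.
ES multiplier = φ(z)/(1−α) = 0.175397/0.1 = 1.754.
ES = 9.213% × 1.754 = 16.160%.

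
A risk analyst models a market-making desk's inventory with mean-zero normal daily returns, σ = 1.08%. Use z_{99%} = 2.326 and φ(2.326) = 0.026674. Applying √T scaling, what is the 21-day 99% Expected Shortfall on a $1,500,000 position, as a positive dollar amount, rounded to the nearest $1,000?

$198,000

σ_{21d} = 1.08% × √21 = 4.949%.
ES multiplier = φ(z)/(1−α) = 0.026674/0.01 = 2.667.
ES = 4.949% × 2.667 = 13.199%; on $1,500,000: $197,985.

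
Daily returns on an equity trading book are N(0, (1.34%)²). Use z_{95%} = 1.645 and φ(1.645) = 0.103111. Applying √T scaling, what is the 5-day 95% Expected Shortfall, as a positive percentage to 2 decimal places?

σ_{5d} = 1.34% × √5 = 2.996%.
ES multiplier = φ(z)/(1−α) = 0.103111/0.05 = 2.062.
ES = 2.996% × 2.062 = 6.178%.

6.18%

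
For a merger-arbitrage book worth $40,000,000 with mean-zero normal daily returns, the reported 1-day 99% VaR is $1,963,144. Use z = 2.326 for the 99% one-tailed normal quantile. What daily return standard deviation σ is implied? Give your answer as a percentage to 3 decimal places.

2.110%

VaR as a fraction: $1,963,144 / $40,000,000 = 4.908%.
σ = VaR / z = 4.908% / 2.326 = 2.110%.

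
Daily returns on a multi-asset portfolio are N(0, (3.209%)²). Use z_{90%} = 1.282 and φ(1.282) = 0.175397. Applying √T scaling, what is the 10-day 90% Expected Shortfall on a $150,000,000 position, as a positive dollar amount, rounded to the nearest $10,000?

σ_{10d} = 3.209% × √10 = 10.148%.
ES multiplier = φ(z)/(1−α) = 0.175397/0.1 = 1.754.
ES = 10.148% × 1.754 = 17.800%; on $150,000,000: $26,700,000.

$26,700,000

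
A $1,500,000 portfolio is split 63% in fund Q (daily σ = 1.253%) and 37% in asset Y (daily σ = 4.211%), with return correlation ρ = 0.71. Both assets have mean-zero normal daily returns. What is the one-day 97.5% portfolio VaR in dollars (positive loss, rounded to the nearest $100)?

σ_p² = 0.63²·1.253² + 0.37²·4.211² + 2·0.71·0.63·0.37·1.253·4.211 = 4.7972 (%²).
σ_p = √4.7972 = 2.190%.
At 97.5%, z = 1.960.
VaR = 1.960 × 2.190% = 4.292%; on $1,500,000 that is $64,380.

$64,400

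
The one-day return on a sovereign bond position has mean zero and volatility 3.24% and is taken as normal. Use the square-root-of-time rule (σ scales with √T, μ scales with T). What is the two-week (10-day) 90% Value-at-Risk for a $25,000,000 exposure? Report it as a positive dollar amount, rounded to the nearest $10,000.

At 90%, z = 1.282.
σ_{10d} = 3.24% × √10 = 10.246%.
VaR = 1.282 × 10.246% = 13.135%.
On $25,000,000: 0.13135 × $25,000,000 = $3,283,750.

$3,280,000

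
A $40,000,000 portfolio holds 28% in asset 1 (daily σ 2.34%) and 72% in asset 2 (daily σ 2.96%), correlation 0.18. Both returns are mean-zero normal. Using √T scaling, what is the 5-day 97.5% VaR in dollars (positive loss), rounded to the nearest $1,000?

$4,102,000

σ_p = √(0.28²·2.34² + 0.72²·2.96² + 2·0.18·0.28·0.72·2.34·2.96) = 2.340%.
σ_{5d} = 2.340% × √5 = 5.232%.
z(97.5%) = 1.960.
VaR = 1.960 × 5.232% = 10.255%; on $40,000,000 that is $4,102,000.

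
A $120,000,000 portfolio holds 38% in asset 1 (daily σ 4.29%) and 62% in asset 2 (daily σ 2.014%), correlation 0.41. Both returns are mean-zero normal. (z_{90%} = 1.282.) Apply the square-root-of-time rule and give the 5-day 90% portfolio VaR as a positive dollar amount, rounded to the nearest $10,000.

$8,350,000

σ_p = √(0.38²·4.29² + 0.62²·2.014² + 2·0.41·0.38·0.62·4.29·2.014) = 2.426%.
σ_{5d} = 2.426% × √5 = 5.425%.
VaR = 1.282 × 5.425% = 6.955%; on $120,000,000 that is $8,346,000.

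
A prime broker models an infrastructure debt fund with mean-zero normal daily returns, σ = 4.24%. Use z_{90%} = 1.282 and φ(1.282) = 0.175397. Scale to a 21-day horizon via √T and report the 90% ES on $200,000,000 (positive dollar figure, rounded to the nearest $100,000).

$68,200,000

σ_{21d} = 4.24% × √21 = 19.430%.
ES multiplier = φ(z)/(1−α) = 0.175397/0.1 = 1.754.
ES = 19.430% × 1.754 = 34.080%; on $200,000,000: $68,160,000.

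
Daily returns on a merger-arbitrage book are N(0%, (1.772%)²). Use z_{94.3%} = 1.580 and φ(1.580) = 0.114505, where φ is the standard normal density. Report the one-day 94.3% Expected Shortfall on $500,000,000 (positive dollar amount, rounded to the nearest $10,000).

$17,800,000

Tail multiplier: φ(z)/(1−α) = 0.114505 / 0.057 = 2.009.
ES = 1.772% × 2.009 = 3.560%.
On $500,000,000: 0.03560 × $500,000,000 = $17,800,000.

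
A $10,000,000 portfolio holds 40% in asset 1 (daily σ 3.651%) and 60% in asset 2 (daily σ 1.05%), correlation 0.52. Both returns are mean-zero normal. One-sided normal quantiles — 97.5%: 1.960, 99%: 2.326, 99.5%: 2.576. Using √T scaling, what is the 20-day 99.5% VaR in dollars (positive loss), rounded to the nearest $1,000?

$2,151,000

σ_p = √(0.4²·3.651² + 0.6²·1.05² + 2·0.52·0.4·0.6·3.651·1.05) = 1.867%.
σ_{20d} = 1.867% × √20 = 8.349%.
VaR = 2.576 × 8.349% = 21.507%; on $10,000,000 that is $2,150,700.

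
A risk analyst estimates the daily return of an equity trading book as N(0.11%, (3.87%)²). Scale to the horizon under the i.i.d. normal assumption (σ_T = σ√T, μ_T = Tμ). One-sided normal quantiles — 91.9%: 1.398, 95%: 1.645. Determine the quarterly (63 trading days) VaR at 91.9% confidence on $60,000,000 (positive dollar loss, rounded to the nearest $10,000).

σ_{63d} = 3.87% × √63 = 30.717%; μ_{63d} = 63 × 0.11% = 6.930%.
VaR = −(6.930%) + 1.398 × 30.717% = 36.012%.
On $60,000,000: 0.36012 × $60,000,000 = $21,607,200.

$21,610,000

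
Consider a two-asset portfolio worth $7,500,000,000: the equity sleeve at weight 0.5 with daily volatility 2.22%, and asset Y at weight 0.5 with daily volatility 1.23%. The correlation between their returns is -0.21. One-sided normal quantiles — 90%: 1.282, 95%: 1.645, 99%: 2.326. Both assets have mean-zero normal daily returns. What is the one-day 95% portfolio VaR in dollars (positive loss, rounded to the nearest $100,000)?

$141,900,000

σ_p² = 0.5²·2.22² + 0.5²·1.23² + 2·-0.21·0.5·0.5·2.22·1.23 = 1.3236 (%²).
σ_p = √1.3236 = 1.150%.
VaR = 1.645 × 1.150% = 1.892%; on $7,500,000,000 that is $141,900,000.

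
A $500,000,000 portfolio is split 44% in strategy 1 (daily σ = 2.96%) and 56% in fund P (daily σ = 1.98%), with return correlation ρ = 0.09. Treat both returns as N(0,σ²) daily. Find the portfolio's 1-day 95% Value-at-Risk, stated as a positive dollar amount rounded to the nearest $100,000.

$14,700,000

σ_p² = 0.44²·2.96² + 0.56²·1.98² + 2·0.09·0.44·0.56·2.96·1.98 = 3.1856 (%²).
σ_p = √3.1856 = 1.785%.
At 95%, z = 1.645.
VaR = 1.645 × 1.785% = 2.936%; on $500,000,000 that is $14,680,000.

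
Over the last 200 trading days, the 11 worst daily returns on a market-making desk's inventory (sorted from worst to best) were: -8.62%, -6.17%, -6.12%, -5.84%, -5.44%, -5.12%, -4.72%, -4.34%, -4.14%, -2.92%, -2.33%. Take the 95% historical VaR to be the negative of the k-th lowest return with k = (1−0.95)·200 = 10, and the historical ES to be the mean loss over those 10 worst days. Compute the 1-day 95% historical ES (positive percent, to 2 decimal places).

5.34%

The 10 worst returns sum to -53.43%.
ES = −(-53.43%) / 10 = 5.343% ≈ 5.34%.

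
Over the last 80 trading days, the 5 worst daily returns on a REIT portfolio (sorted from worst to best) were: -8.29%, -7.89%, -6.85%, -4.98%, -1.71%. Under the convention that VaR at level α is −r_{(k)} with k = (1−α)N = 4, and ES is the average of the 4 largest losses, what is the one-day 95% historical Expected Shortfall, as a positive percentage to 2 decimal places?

The 4 worst returns sum to -28.01%.
ES = −(-28.01%) / 4 = 7.0025% ≈ 7.00%.

7.00%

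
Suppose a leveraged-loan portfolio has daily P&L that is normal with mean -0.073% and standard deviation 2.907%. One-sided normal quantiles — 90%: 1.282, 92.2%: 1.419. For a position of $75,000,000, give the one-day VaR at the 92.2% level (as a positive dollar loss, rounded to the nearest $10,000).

VaR = −μ + z·σ = −(-0.073%) + 1.419 × 2.907% = 4.198%.
On $75,000,000: 0.04198 × $75,000,000 = $3,148,500.

$3,150,000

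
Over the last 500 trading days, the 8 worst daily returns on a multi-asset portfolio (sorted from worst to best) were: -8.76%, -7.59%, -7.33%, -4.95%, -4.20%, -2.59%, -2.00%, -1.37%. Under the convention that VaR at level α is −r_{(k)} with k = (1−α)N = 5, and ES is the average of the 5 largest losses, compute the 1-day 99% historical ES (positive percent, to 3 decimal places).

The 5 worst returns sum to -32.83%.
ES = −(-32.83%) / 5 = 6.566%.

6.566%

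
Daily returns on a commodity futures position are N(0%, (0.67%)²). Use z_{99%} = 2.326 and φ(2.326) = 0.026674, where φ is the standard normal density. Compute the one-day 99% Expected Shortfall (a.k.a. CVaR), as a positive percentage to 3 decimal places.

1.787%

Tail multiplier: φ(z)/(1−α) = 0.026674 / 0.01 = 2.667.
ES = 0.67% × 2.667 = 1.787%.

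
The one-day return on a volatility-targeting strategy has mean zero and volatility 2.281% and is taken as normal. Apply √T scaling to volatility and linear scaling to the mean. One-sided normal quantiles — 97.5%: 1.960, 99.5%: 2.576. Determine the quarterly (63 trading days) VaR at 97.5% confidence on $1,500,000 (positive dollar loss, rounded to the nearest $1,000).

$532,000

σ_{63d} = 2.281% × √63 = 18.105%.
VaR = 1.960 × 18.105% = 35.486%.
On $1,500,000: 0.35486 × $1,500,000 = $532,290.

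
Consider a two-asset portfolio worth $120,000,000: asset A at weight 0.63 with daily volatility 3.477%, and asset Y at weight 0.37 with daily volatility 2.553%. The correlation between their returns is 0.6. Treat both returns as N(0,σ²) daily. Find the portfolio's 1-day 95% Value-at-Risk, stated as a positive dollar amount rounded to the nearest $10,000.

σ_p² = 0.63²·3.477² + 0.37²·2.553² + 2·0.6·0.63·0.37·3.477·2.553 = 8.1736 (%²).
σ_p = √8.1736 = 2.859%.
At 95%, z = 1.645.
VaR = 1.645 × 2.859% = 4.703%; on $120,000,000 that is $5,643,600.

$5,640,000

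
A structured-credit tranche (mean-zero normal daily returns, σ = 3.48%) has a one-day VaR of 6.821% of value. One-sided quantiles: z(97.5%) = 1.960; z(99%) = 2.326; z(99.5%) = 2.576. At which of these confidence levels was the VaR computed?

Implied z = VaR/σ = 6.821 / 3.48 = 1.960.
This matches z(97.5%) = 1.960.

97.5%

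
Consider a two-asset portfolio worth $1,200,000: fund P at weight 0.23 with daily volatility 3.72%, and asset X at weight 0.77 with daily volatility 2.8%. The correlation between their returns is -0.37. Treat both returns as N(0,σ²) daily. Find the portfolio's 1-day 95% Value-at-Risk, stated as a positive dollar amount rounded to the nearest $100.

σ_p² = 0.23²·3.72² + 0.77²·2.8² + 2·-0.37·0.23·0.77·3.72·2.8 = 4.0153 (%²).
σ_p = √4.0153 = 2.004%.
At 95%, z = 1.645.
VaR = 1.645 × 2.004% = 3.297%; on $1,200,000 that is $39,564.

$39,600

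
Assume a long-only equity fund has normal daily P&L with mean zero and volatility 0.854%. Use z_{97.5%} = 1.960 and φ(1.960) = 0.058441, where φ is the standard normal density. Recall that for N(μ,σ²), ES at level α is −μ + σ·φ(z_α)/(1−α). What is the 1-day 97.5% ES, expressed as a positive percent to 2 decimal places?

2.00%

Tail multiplier: φ(z)/(1−α) = 0.058441 / 0.025 = 2.338.
ES = 0.854% × 2.338 = 1.997%.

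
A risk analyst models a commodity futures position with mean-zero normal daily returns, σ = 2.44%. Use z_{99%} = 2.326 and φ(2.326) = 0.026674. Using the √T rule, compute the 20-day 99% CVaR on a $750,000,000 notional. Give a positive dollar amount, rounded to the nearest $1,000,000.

$218,000,000

σ_{20d} = 2.44% × √20 = 10.912%.
ES multiplier = φ(z)/(1−α) = 0.026674/0.01 = 2.667.
ES = 10.912% × 2.667 = 29.102%; on $750,000,000: $218,265,000.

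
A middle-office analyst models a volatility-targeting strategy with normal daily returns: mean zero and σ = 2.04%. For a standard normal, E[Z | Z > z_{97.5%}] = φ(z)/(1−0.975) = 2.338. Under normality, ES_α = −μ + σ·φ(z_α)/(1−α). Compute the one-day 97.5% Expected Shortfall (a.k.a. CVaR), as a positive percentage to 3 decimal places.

ES = 2.04% × 2.338 = 4.770%.

4.770%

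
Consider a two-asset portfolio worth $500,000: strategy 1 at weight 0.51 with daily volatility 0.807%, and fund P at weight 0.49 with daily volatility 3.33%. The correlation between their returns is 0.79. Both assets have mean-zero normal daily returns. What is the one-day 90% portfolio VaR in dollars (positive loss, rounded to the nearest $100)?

σ_p² = 0.51²·0.807² + 0.49²·3.33² + 2·0.79·0.51·0.49·0.807·3.33 = 3.8929 (%²).
σ_p = √3.8929 = 1.973%.
At 90%, z = 1.282.
VaR = 1.282 × 1.973% = 2.529%; on $500,000 that is $12,645.

$12,600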